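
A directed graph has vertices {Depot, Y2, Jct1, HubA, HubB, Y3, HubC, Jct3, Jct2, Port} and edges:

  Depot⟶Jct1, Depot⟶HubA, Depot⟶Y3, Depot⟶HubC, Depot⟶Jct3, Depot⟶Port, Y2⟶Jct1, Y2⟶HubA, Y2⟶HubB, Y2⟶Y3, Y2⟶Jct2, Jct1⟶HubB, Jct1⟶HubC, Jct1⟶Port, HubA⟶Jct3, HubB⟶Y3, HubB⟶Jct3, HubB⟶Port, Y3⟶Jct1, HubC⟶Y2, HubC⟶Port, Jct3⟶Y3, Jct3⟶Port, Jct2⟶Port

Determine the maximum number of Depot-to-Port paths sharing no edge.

Assign every edge capacity 1; by Menger, the answer equals the max flow.
Path Depot→Port (+1); total 1.
Path Depot→Jct1→Port (+1); total 2.
Path Depot→HubC→Port (+1); total 3.
Path Depot→Jct3→Port (+1); total 4.
Path Depot→Y3→Jct1→HubB→Port (+1); total 5.
No residual Depot→Port path; max flow = 5.
Certifying cut of size 5: {Depot→HubC, Depot→Jct1, Depot→Port, Jct3→Port, Y3→Jct1}.

5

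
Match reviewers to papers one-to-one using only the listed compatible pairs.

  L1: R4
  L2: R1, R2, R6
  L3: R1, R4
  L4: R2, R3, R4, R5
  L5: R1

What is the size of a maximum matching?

Unit-capacity flow: source→left, listed edges, right→sink; max matching = max flow.
Augmenting path L1→R4 (+1); matched 1.
Augmenting path L2→R1 (+1); matched 2.
Augmenting path L4→R2 (+1); matched 3.
Augmenting path L3→R1→L2→R6 (+1); matched 4.
No augmenting path remains; maximum matching = 4.
König certificate: {L2, L4, R1, R4} is a vertex cover of size 4 (every listed pair touches it), so no matching can be larger.

4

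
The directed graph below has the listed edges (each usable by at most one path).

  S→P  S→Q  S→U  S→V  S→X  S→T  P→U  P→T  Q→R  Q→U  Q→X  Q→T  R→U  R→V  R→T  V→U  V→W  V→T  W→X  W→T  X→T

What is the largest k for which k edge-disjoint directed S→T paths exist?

Assign every edge capacity 1; by Menger, the answer equals the max flow.
Path S→T (+1); total 1.
Path S→P→T (+1); total 2.
Path S→Q→T (+1); total 3.
Path S→V→T (+1); total 4.
Path S→X→T (+1); total 5.
No residual S→T path; max flow = 5.
Certifying cut of size 5: {S→P, S→Q, S→T, S→V, S→X}.

5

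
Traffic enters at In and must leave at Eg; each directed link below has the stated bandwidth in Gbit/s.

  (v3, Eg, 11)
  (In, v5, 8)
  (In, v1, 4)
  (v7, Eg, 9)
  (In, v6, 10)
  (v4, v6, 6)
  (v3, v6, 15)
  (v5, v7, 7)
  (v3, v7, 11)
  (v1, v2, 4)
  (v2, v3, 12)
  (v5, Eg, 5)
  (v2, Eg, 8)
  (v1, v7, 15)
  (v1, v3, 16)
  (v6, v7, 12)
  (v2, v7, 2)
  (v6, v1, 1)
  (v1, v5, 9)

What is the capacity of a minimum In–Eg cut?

19

Augment In→v5→Eg: bottleneck 5, flow now 5.
Augment In→v1→v2→Eg: bottleneck 4, flow now 9.
Augment In→v5→v7→Eg: bottleneck 3, flow now 12.
Augment In→v6→v7→Eg: bottleneck 6, flow now 18.
Augment In→v6→v1→v3→Eg: bottleneck 1, flow now 19.
No augmenting path remains; maximum flow = 19.
By max-flow min-cut, the minimum cut capacity equals the max flow.
In the residual graph, reachable from In: {In, v5, v6, v7}.
Min-cut edges: In→v1 (4), v5→Eg (5), v6→v1 (1), v7→Eg (9); capacity 4 + 5 + 1 + 9 = 19.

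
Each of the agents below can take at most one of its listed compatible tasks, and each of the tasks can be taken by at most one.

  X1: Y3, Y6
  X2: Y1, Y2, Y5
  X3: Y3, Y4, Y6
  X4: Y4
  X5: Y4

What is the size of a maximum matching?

4

Unit-capacity flow: source→left, listed edges, right→sink; max matching = max flow.
Augmenting path X1→Y3 (+1); matched 1.
Augmenting path X2→Y1 (+1); matched 2.
Augmenting path X3→Y4 (+1); matched 3.
Augmenting path X4→Y4→X3→Y6 (+1); matched 4.
No augmenting path remains; maximum matching = 4.
König certificate: {X1, X2, X3, Y4} is a vertex cover of size 4 (every listed pair touches it), so no matching can be larger.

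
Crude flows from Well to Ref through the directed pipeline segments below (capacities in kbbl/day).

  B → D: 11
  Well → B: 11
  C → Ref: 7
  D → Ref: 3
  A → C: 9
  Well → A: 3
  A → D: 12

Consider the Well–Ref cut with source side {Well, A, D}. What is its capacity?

23

Edges leaving {Well, A, D}: Well→B (11), A→C (9), D→Ref (3).
Cut capacity = 11 + 9 + 3 = 23.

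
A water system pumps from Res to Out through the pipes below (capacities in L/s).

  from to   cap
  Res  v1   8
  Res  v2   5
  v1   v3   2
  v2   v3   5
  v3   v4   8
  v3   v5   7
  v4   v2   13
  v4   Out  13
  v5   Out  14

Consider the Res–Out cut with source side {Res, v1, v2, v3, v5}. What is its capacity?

Edges leaving {Res, v1, v2, v3, v5}: v3→v4 (8), v5→Out (14).
Cut capacity = 8 + 14 = 22.

22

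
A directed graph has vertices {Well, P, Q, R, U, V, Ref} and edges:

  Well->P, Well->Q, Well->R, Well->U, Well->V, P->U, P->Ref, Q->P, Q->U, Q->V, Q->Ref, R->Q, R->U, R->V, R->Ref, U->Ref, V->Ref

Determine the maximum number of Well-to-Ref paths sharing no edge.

5

Assign every edge capacity 1; by Menger, the answer equals the max flow.
Path Well→P→Ref (+1); total 1.
Path Well→Q→Ref (+1); total 2.
Path Well→R→Ref (+1); total 3.
Path Well→U→Ref (+1); total 4.
Path Well→V→Ref (+1); total 5.
No residual Well→Ref path; max flow = 5.
Certifying cut of size 5: {Well→P, Well→Q, Well→R, Well→U, Well→V}.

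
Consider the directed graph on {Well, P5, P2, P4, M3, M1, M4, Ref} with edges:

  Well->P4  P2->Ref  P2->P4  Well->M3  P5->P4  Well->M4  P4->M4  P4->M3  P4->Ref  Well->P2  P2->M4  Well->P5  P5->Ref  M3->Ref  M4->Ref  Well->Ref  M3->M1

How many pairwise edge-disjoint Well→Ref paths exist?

Assign every edge capacity 1; by Menger, the answer equals the max flow.
Path Well→Ref (+1); total 1.
Path Well→P5→Ref (+1); total 2.
Path Well→P2→Ref (+1); total 3.
Path Well→P4→Ref (+1); total 4.
Path Well→M3→Ref (+1); total 5.
Path Well→M4→Ref (+1); total 6.
No residual Well→Ref path; max flow = 6.
Certifying cut of size 6: {Well→M3, Well→M4, Well→P2, Well→P4, Well→P5, Well→Ref}.

6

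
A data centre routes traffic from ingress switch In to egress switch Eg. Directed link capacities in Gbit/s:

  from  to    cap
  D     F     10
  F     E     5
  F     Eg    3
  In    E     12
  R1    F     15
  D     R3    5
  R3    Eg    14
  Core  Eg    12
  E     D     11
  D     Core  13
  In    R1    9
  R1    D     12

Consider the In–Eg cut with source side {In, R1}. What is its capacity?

39

Edges leaving {In, R1}: In→E (12), R1→D (12), R1→F (15).
Cut capacity = 12 + 12 + 15 = 39.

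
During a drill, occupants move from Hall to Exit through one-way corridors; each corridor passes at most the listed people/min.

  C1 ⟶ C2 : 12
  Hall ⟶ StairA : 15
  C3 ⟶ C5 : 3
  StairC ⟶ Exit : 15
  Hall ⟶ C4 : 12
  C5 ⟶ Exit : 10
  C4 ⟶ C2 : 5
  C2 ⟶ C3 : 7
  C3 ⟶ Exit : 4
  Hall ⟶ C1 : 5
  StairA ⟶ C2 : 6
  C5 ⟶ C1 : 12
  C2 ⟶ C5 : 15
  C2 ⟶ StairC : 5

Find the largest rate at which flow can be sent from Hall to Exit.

Augment Hall→C4→C2→C3→Exit: bottleneck 4, flow now 4.
Augment Hall→C4→C2→C5→Exit: bottleneck 1, flow now 5.
Augment Hall→StairA→C2→C5→Exit: bottleneck 6, flow now 11.
Augment Hall→C1→C2→C5→Exit: bottleneck 3, flow now 14.
Augment Hall→C1→C2→StairC→Exit: bottleneck 2, flow now 16.
No augmenting path remains; maximum flow = 16.
In the residual graph, reachable from Hall: {Hall, C4, StairA}.
Min-cut edges: Hall→C1 (5), C4→C2 (5), StairA→C2 (6); capacity 5 + 5 + 6 = 16.
This cut is saturated, so no flow can exceed 16.

16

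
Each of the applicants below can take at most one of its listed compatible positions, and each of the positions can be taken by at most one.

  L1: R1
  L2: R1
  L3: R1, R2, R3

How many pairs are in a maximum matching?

Unit-capacity flow: source→left, listed edges, right→sink; max matching = max flow.
Augmenting path L1→R1 (+1); matched 1.
Augmenting path L3→R2 (+1); matched 2.
No augmenting path remains; maximum matching = 2.
König certificate: {L3, R1} is a vertex cover of size 2 (every listed pair touches it), so no matching can be larger.

2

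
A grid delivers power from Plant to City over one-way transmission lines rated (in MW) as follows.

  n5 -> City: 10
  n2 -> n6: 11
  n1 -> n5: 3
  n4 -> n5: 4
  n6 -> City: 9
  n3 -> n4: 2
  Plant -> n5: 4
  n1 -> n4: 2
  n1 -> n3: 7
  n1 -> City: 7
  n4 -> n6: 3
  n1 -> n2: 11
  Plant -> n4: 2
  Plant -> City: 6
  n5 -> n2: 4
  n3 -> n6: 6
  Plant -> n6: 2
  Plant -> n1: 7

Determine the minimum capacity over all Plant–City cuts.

21

Augment Plant→City: bottleneck 6, flow now 6.
Augment Plant→n1→City: bottleneck 7, flow now 13.
Augment Plant→n5→City: bottleneck 4, flow now 17.
Augment Plant→n6→City: bottleneck 2, flow now 19.
Augment Plant→n4→n5→City: bottleneck 2, flow now 21.
No augmenting path remains; maximum flow = 21.
By max-flow min-cut, the minimum cut capacity equals the max flow.
In the residual graph, reachable from Plant: {Plant}.
Min-cut edges: Plant→n1 (7), Plant→n4 (2), Plant→n5 (4), Plant→n6 (2), Plant→City (6); capacity 7 + 2 + 4 + 2 + 6 = 21.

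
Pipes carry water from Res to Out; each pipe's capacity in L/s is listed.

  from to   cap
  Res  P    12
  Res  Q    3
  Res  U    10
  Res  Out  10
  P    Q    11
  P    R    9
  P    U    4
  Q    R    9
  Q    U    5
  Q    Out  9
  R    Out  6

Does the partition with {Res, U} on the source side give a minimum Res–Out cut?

Yes — it is a minimum cut (capacity 25).

Given cut capacity: 12 + 3 + 10 = 25.
Augment Res→Out: bottleneck 10, flow now 10.
Augment Res→Q→Out: bottleneck 3, flow now 13.
Augment Res→P→Q→Out: bottleneck 6, flow now 19.
Augment Res→P→R→Out: bottleneck 6, flow now 25.
No augmenting path remains; maximum flow = 25.
Cut capacity 25 equals the max flow, so it is a minimum cut.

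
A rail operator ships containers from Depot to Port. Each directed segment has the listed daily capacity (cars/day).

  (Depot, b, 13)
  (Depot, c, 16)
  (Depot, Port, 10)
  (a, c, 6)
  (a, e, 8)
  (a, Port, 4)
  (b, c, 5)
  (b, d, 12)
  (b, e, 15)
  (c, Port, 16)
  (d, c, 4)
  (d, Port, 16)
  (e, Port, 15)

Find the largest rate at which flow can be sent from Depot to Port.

Augment Depot→Port: bottleneck 10, flow now 10.
Augment Depot→c→Port: bottleneck 16, flow now 26.
Augment Depot→b→d→Port: bottleneck 12, flow now 38.
Augment Depot→b→e→Port: bottleneck 1, flow now 39.
No augmenting path remains; maximum flow = 39.
In the residual graph, reachable from Depot: {Depot}.
Min-cut edges: Depot→b (13), Depot→c (16), Depot→Port (10); capacity 13 + 16 + 10 = 39.
This cut is saturated, so no flow can exceed 39.

39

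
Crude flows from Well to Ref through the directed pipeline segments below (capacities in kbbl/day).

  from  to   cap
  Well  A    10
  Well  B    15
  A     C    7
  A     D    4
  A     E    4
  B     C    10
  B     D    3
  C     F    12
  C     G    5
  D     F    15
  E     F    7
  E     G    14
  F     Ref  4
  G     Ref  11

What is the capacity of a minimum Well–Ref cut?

13

Augment Well→A→C→F→Ref: bottleneck 4, flow now 4.
Augment Well→A→C→G→Ref: bottleneck 3, flow now 7.
Augment Well→A→E→G→Ref: bottleneck 3, flow now 10.
Augment Well→B→C→G→Ref: bottleneck 2, flow now 12.
Augment Well→B→C→A→E→G→Ref: bottleneck 1, flow now 13. (uses reverse residual edge)
No augmenting path remains; maximum flow = 13.
By max-flow min-cut, the minimum cut capacity equals the max flow.
In the residual graph, reachable from Well: {Well, A, B, C, D, F}.
Min-cut edges: A→E (4), C→G (5), F→Ref (4); capacity 4 + 5 + 4 = 13.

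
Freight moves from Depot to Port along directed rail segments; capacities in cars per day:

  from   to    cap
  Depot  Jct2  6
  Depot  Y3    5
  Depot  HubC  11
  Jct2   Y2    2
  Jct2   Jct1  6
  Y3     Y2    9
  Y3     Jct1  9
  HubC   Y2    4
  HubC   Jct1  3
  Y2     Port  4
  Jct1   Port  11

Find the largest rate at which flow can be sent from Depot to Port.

15

Augment Depot→Jct2→Y2→Port: bottleneck 2, flow now 2.
Augment Depot→Jct2→Jct1→Port: bottleneck 4, flow now 6.
Augment Depot→Y3→Y2→Port: bottleneck 2, flow now 8.
Augment Depot→Y3→Jct1→Port: bottleneck 3, flow now 11.
Augment Depot→HubC→Jct1→Port: bottleneck 3, flow now 14.
Augment Depot→HubC→Y2→Jct2→Jct1→Port: bottleneck 1, flow now 15. (uses reverse residual edge)
No augmenting path remains; maximum flow = 15.
In the residual graph, reachable from Depot: {Depot, Jct2, Y3, HubC, Y2, Jct1}.
Min-cut edges: Y2→Port (4), Jct1→Port (11); capacity 4 + 11 = 15.
This cut is saturated, so no flow can exceed 15.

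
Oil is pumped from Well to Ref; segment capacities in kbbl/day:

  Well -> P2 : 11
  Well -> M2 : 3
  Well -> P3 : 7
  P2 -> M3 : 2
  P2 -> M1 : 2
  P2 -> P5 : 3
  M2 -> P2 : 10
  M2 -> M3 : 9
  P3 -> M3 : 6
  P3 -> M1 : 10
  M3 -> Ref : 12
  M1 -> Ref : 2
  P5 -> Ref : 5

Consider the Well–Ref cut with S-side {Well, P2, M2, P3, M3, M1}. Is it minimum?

No — its capacity is 17, but the minimum cut has capacity 16.

Given cut capacity: 3 + 12 + 2 = 17.
Augment Well→P2→M3→Ref: bottleneck 2, flow now 2.
Augment Well→P2→M1→Ref: bottleneck 2, flow now 4.
Augment Well→P2→P5→Ref: bottleneck 3, flow now 7.
Augment Well→M2→M3→Ref: bottleneck 3, flow now 10.
Augment Well→P3→M3→Ref: bottleneck 6, flow now 16.
No augmenting path remains; maximum flow = 16.
In the residual graph, reachable from Well: {Well, P2, P3, M1}.
Min-cut edges: Well→M2 (3), P2→M3 (2), P2→P5 (3), P3→M3 (6), M1→Ref (2); capacity 3 + 2 + 3 + 6 + 2 = 16.
Cut capacity 17 exceeds the max flow 16, so it is not minimum.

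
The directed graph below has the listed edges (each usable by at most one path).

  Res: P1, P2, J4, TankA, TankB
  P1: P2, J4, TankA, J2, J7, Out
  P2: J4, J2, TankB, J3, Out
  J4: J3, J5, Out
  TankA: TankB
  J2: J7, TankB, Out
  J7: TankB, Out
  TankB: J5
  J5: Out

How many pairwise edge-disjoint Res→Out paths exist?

Assign every edge capacity 1; by Menger, the answer equals the max flow.
Path Res→P1→Out (+1); total 1.
Path Res→P2→Out (+1); total 2.
Path Res→J4→Out (+1); total 3.
Path Res→TankB→J5→Out (+1); total 4.
No residual Res→Out path; max flow = 4.
Certifying cut of size 4: {Res→J4, Res→P1, Res→P2, TankB→J5}.

4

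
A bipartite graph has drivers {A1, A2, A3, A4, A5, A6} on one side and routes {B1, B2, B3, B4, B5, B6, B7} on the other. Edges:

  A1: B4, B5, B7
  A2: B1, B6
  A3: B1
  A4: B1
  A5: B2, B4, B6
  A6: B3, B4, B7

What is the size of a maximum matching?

Unit-capacity flow: source→left, listed edges, right→sink; max matching = max flow.
Augmenting path A1→B4 (+1); matched 1.
Augmenting path A2→B1 (+1); matched 2.
Augmenting path A5→B2 (+1); matched 3.
Augmenting path A6→B3 (+1); matched 4.
Augmenting path A3→B1→A2→B6 (+1); matched 5.
No augmenting path remains; maximum matching = 5.
König certificate: {A1, A2, A5, A6, B1} is a vertex cover of size 5 (every listed pair touches it), so no matching can be larger.

5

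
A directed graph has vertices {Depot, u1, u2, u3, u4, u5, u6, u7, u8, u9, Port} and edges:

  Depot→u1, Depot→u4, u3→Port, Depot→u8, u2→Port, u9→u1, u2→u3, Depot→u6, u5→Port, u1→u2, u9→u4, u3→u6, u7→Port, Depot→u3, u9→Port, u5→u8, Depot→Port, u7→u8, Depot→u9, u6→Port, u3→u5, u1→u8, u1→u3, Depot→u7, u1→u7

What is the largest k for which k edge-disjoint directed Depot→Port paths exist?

6

Assign every edge capacity 1; by Menger, the answer equals the max flow.
Path Depot→Port (+1); total 1.
Path Depot→u3→Port (+1); total 2.
Path Depot→u6→Port (+1); total 3.
Path Depot→u7→Port (+1); total 4.
Path Depot→u9→Port (+1); total 5.
Path Depot→u1→u2→Port (+1); total 6.
No residual Depot→Port path; max flow = 6.
Certifying cut of size 6: {Depot→Port, Depot→u1, Depot→u3, Depot→u6, Depot→u7, Depot→u9}.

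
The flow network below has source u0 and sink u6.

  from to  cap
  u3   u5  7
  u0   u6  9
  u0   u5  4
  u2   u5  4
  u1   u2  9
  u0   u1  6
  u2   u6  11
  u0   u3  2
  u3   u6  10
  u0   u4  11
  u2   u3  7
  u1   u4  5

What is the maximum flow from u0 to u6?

Augment u0→u6: bottleneck 9, flow now 9.
Augment u0→u3→u6: bottleneck 2, flow now 11.
Augment u0→u1→u2→u6: bottleneck 6, flow now 17.
No augmenting path remains; maximum flow = 17.
In the residual graph, reachable from u0: {u0, u4, u5}.
Min-cut edges: u0→u1 (6), u0→u3 (2), u0→u6 (9); capacity 6 + 2 + 9 = 17.
This cut is saturated, so no flow can exceed 17.

17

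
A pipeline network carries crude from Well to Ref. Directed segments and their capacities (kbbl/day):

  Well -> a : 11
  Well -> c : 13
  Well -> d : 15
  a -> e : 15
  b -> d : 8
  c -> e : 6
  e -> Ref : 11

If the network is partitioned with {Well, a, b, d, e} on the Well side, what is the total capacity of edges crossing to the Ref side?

Edges leaving {Well, a, b, d, e}: Well→c (13), e→Ref (11).
Cut capacity = 13 + 11 = 24.

24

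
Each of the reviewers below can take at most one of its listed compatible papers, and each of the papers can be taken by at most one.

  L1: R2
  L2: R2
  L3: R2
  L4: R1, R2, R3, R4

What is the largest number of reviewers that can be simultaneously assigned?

Unit-capacity flow: source→left, listed edges, right→sink; max matching = max flow.
Augmenting path L1→R2 (+1); matched 1.
Augmenting path L4→R1 (+1); matched 2.
No augmenting path remains; maximum matching = 2.
König certificate: {L4, R2} is a vertex cover of size 2 (every listed pair touches it), so no matching can be larger.

2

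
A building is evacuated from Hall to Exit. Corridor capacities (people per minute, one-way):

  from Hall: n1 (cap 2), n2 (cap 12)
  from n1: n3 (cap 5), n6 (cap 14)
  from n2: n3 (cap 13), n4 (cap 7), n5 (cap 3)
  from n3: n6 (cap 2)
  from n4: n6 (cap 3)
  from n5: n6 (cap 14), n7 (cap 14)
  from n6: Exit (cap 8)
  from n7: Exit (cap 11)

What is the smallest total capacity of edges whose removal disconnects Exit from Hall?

Augment Hall→n1→n6→Exit: bottleneck 2, flow now 2.
Augment Hall→n2→n3→n6→Exit: bottleneck 2, flow now 4.
Augment Hall→n2→n4→n6→Exit: bottleneck 3, flow now 7.
Augment Hall→n2→n5→n6→Exit: bottleneck 1, flow now 8.
Augment Hall→n2→n5→n7→Exit: bottleneck 2, flow now 10.
No augmenting path remains; maximum flow = 10.
By max-flow min-cut, the minimum cut capacity equals the max flow.
In the residual graph, reachable from Hall: {Hall, n2, n3, n4}.
Min-cut edges: Hall→n1 (2), n2→n5 (3), n3→n6 (2), n4→n6 (3); capacity 2 + 3 + 2 + 3 = 10.

10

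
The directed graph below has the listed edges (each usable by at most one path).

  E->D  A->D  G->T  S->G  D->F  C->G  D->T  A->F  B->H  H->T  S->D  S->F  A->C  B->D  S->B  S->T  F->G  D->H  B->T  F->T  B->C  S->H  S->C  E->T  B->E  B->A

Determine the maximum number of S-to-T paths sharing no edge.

6

Assign every edge capacity 1; by Menger, the answer equals the max flow.
Path S→T (+1); total 1.
Path S→B→T (+1); total 2.
Path S→D→T (+1); total 3.
Path S→F→T (+1); total 4.
Path S→G→T (+1); total 5.
Path S→H→T (+1); total 6.
No residual S→T path; max flow = 6.
Certifying cut of size 6: {G→T, S→B, S→D, S→F, S→H, S→T}.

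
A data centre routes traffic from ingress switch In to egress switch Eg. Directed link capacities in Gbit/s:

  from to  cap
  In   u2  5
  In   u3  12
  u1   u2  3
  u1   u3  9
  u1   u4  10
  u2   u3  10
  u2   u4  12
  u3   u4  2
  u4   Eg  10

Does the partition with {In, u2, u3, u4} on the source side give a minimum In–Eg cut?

Given cut capacity: 10 = 10.
Augment In→u2→u4→Eg: bottleneck 5, flow now 5.
Augment In→u3→u4→Eg: bottleneck 2, flow now 7.
No augmenting path remains; maximum flow = 7.
In the residual graph, reachable from In: {In, u3}.
Min-cut edges: In→u2 (5), u3→u4 (2); capacity 5 + 2 = 7.
Cut capacity 10 exceeds the max flow 7, so it is not minimum.

No — its capacity is 10, but the minimum cut has capacity 7.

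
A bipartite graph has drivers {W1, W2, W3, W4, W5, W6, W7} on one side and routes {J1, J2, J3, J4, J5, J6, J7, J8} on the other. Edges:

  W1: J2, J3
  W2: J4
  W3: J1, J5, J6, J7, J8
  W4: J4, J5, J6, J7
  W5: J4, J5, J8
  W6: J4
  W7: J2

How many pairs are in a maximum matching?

6

Unit-capacity flow: source→left, listed edges, right→sink; max matching = max flow.
Augmenting path W1→J2 (+1); matched 1.
Augmenting path W2→J4 (+1); matched 2.
Augmenting path W3→J1 (+1); matched 3.
Augmenting path W4→J5 (+1); matched 4.
Augmenting path W5→J8 (+1); matched 5.
Augmenting path W7→J2→W1→J3 (+1); matched 6.
No augmenting path remains; maximum matching = 6.
König certificate: {W1, W3, W4, W5, W7, J4} is a vertex cover of size 6 (every listed pair touches it), so no matching can be larger.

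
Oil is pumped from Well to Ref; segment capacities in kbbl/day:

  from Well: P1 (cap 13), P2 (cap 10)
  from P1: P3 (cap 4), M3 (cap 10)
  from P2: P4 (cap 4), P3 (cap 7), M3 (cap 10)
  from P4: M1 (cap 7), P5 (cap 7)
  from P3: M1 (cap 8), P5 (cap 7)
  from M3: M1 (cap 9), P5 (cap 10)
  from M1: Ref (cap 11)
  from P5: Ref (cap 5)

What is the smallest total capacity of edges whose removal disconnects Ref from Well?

16

Augment Well→P1→P3→M1→Ref: bottleneck 4, flow now 4.
Augment Well→P1→M3→M1→Ref: bottleneck 7, flow now 11.
Augment Well→P1→M3→P5→Ref: bottleneck 2, flow now 13.
Augment Well→P2→P4→P5→Ref: bottleneck 3, flow now 16.
No augmenting path remains; maximum flow = 16.
By max-flow min-cut, the minimum cut capacity equals the max flow.
In the residual graph, reachable from Well: {Well, P1, P2, P4, P3, M3, M1, P5}.
Min-cut edges: M1→Ref (11), P5→Ref (5); capacity 11 + 5 = 16.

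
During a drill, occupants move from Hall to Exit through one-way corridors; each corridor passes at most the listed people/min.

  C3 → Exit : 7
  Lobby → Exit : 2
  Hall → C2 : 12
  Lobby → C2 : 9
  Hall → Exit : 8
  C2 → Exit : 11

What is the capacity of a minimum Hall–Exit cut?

Augment Hall→Exit: bottleneck 8, flow now 8.
Augment Hall→C2→Exit: bottleneck 11, flow now 19.
No augmenting path remains; maximum flow = 19.
By max-flow min-cut, the minimum cut capacity equals the max flow.
In the residual graph, reachable from Hall: {Hall, C2}.
Min-cut edges: Hall→Exit (8), C2→Exit (11); capacity 8 + 11 = 19.

19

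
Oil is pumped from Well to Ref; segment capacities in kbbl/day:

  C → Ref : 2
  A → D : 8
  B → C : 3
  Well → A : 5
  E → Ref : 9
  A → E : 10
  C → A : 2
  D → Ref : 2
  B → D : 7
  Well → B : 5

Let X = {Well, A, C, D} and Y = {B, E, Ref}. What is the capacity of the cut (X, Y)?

19

Edges leaving {Well, A, C, D}: Well→B (5), A→E (10), C→Ref (2), D→Ref (2).
Cut capacity = 5 + 10 + 2 + 2 = 19.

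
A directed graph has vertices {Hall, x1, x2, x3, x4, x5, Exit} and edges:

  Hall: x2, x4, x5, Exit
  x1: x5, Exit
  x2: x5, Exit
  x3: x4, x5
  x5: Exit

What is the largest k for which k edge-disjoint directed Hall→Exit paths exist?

Assign every edge capacity 1; by Menger, the answer equals the max flow.
Path Hall→Exit (+1); total 1.
Path Hall→x2→Exit (+1); total 2.
Path Hall→x5→Exit (+1); total 3.
No residual Hall→Exit path; max flow = 3.
Certifying cut of size 3: {Hall→Exit, Hall→x2, Hall→x5}.

3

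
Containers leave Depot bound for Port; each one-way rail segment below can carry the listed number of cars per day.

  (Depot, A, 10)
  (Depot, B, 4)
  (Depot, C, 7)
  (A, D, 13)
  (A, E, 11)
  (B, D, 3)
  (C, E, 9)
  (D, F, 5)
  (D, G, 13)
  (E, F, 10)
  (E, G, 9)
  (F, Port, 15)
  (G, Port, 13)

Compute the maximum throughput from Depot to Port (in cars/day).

20

Augment Depot→A→D→F→Port: bottleneck 5, flow now 5.
Augment Depot→A→D→G→Port: bottleneck 5, flow now 10.
Augment Depot→B→D→G→Port: bottleneck 3, flow now 13.
Augment Depot→C→E→F→Port: bottleneck 7, flow now 20.
No augmenting path remains; maximum flow = 20.
In the residual graph, reachable from Depot: {Depot, B}.
Min-cut edges: Depot→A (10), Depot→C (7), B→D (3); capacity 10 + 7 + 3 = 20.
This cut is saturated, so no flow can exceed 20.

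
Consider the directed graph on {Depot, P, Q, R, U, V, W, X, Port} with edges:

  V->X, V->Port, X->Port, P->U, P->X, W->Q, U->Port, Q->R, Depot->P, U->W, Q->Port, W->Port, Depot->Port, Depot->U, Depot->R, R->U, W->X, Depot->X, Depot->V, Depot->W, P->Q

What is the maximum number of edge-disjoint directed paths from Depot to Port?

6

Assign every edge capacity 1; by Menger, the answer equals the max flow.
Path Depot→Port (+1); total 1.
Path Depot→U→Port (+1); total 2.
Path Depot→V→Port (+1); total 3.
Path Depot→W→Port (+1); total 4.
Path Depot→X→Port (+1); total 5.
Path Depot→P→Q→Port (+1); total 6.
No residual Depot→Port path; max flow = 6.
Certifying cut of size 6: {Depot→Port, Depot→V, Q→Port, U→Port, W→Port, X→Port}.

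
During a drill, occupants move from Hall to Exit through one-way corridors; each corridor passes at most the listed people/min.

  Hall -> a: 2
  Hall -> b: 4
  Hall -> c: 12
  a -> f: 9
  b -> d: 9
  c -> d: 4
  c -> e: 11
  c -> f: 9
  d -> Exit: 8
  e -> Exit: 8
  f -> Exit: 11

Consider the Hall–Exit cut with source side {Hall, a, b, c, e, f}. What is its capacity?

Edges leaving {Hall, a, b, c, e, f}: b→d (9), c→d (4), e→Exit (8), f→Exit (11).
Cut capacity = 9 + 4 + 8 + 11 = 32.

32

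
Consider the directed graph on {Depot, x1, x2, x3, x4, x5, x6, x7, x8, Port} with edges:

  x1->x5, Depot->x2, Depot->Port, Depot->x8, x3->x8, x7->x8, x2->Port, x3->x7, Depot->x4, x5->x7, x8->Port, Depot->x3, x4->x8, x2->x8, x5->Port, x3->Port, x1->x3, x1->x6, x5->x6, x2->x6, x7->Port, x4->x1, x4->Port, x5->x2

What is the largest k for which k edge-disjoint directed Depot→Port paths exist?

5

Assign every edge capacity 1; by Menger, the answer equals the max flow.
Path Depot→Port (+1); total 1.
Path Depot→x2→Port (+1); total 2.
Path Depot→x3→Port (+1); total 3.
Path Depot→x4→Port (+1); total 4.
Path Depot→x8→Port (+1); total 5.
No residual Depot→Port path; max flow = 5.
Certifying cut of size 5: {Depot→Port, Depot→x2, Depot→x3, Depot→x4, Depot→x8}.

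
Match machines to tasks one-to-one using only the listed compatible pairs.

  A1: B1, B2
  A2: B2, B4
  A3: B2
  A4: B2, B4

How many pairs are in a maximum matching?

3

Unit-capacity flow: source→left, listed edges, right→sink; max matching = max flow.
Augmenting path A1→B1 (+1); matched 1.
Augmenting path A2→B2 (+1); matched 2.
Augmenting path A4→B4 (+1); matched 3.
No augmenting path remains; maximum matching = 3.
König certificate: {A1, B2, B4} is a vertex cover of size 3 (every listed pair touches it), so no matching can be larger.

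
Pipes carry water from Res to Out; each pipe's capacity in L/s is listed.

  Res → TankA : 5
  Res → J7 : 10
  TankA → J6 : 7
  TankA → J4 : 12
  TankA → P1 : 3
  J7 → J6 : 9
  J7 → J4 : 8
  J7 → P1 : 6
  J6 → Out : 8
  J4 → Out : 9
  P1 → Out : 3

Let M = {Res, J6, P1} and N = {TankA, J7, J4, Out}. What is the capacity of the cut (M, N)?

Edges leaving {Res, J6, P1}: Res→TankA (5), Res→J7 (10), J6→Out (8), P1→Out (3).
Cut capacity = 5 + 10 + 8 + 3 = 26.

26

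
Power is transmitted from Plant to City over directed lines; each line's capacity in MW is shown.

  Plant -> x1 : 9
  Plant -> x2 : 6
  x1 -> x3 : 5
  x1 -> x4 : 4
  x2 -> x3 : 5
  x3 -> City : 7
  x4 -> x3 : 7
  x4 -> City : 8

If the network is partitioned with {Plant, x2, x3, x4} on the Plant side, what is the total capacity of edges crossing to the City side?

Edges leaving {Plant, x2, x3, x4}: Plant→x1 (9), x3→City (7), x4→City (8).
Cut capacity = 9 + 7 + 8 = 24.

24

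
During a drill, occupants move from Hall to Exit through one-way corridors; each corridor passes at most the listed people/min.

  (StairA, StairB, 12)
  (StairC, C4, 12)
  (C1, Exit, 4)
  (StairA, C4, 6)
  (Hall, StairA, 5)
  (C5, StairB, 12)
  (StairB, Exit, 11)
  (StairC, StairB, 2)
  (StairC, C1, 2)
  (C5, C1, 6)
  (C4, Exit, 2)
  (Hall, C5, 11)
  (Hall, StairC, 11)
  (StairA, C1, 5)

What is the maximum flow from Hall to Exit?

Augment Hall→C5→StairB→Exit: bottleneck 11, flow now 11.
Augment Hall→StairA→C4→Exit: bottleneck 2, flow now 13.
Augment Hall→StairA→C1→Exit: bottleneck 3, flow now 16.
Augment Hall→StairC→C1→Exit: bottleneck 1, flow now 17.
No augmenting path remains; maximum flow = 17.
In the residual graph, reachable from Hall: {Hall, C5, StairA, StairC, C4, StairB, C1}.
Min-cut edges: C4→Exit (2), StairB→Exit (11), C1→Exit (4); capacity 2 + 11 + 4 = 17.
This cut is saturated, so no flow can exceed 17.

17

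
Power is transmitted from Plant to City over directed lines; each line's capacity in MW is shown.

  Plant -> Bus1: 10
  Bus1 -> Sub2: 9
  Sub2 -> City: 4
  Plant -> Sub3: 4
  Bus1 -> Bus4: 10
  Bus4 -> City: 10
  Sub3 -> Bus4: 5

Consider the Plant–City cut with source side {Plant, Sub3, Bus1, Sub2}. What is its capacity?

19

Edges leaving {Plant, Sub3, Bus1, Sub2}: Sub3→Bus4 (5), Bus1→Bus4 (10), Sub2→City (4).
Cut capacity = 5 + 10 + 4 = 19.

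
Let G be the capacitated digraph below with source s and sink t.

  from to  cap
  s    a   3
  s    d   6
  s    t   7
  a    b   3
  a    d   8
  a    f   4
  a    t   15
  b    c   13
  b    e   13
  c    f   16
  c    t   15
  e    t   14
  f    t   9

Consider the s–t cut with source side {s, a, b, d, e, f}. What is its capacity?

Edges leaving {s, a, b, d, e, f}: s→t (7), a→t (15), b→c (13), e→t (14), f→t (9).
Cut capacity = 7 + 15 + 13 + 14 + 9 = 58.

58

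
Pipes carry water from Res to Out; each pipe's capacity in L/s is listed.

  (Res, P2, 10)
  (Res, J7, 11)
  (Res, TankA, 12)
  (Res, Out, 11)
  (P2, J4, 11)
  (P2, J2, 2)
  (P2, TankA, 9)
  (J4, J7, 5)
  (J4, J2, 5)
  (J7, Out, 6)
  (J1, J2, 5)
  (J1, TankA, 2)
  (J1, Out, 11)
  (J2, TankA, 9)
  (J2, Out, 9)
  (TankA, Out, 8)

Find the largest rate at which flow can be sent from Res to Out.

32

Augment Res→Out: bottleneck 11, flow now 11.
Augment Res→J7→Out: bottleneck 6, flow now 17.
Augment Res→TankA→Out: bottleneck 8, flow now 25.
Augment Res→P2→J2→Out: bottleneck 2, flow now 27.
Augment Res→P2→J4→J2→Out: bottleneck 5, flow now 32.
No augmenting path remains; maximum flow = 32.
In the residual graph, reachable from Res: {Res, P2, J4, J7, TankA}.
Min-cut edges: Res→Out (11), P2→J2 (2), J4→J2 (5), J7→Out (6), TankA→Out (8); capacity 11 + 2 + 5 + 6 + 8 = 32.
This cut is saturated, so no flow can exceed 32.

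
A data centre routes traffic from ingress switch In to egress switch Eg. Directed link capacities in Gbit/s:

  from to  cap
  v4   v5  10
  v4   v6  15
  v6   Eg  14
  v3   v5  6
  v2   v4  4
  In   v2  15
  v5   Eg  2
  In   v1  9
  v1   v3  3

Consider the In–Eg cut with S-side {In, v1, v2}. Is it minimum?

Given cut capacity: 3 + 4 = 7.
Augment In→v1→v3→v5→Eg: bottleneck 2, flow now 2.
Augment In→v2→v4→v6→Eg: bottleneck 4, flow now 6.
No augmenting path remains; maximum flow = 6.
In the residual graph, reachable from In: {In, v1, v2, v3, v5}.
Min-cut edges: v2→v4 (4), v5→Eg (2); capacity 4 + 2 = 6.
Cut capacity 7 exceeds the max flow 6, so it is not minimum.

No — its capacity is 7, but the minimum cut has capacity 6.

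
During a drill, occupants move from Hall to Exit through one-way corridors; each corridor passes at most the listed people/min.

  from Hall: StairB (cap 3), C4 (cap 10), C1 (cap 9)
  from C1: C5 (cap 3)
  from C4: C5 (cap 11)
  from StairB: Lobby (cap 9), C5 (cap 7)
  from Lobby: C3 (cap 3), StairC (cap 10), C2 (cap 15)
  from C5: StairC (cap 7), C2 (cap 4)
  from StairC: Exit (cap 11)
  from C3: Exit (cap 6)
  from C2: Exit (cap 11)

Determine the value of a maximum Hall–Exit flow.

Augment Hall→C1→C5→StairC→Exit: bottleneck 3, flow now 3.
Augment Hall→C4→C5→StairC→Exit: bottleneck 4, flow now 7.
Augment Hall→C4→C5→C2→Exit: bottleneck 4, flow now 11.
Augment Hall→StairB→Lobby→StairC→Exit: bottleneck 3, flow now 14.
No augmenting path remains; maximum flow = 14.
In the residual graph, reachable from Hall: {Hall, C1, C4, C5}.
Min-cut edges: Hall→StairB (3), C5→StairC (7), C5→C2 (4); capacity 3 + 7 + 4 = 14.
This cut is saturated, so no flow can exceed 14.

14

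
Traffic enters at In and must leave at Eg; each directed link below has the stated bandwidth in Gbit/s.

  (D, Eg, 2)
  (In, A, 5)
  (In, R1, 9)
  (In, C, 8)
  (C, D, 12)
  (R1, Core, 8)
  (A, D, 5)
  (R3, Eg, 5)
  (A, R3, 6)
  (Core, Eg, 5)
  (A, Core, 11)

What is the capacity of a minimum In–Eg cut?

Augment In→A→R3→Eg: bottleneck 5, flow now 5.
Augment In→C→D→Eg: bottleneck 2, flow now 7.
Augment In→R1→Core→Eg: bottleneck 5, flow now 12.
No augmenting path remains; maximum flow = 12.
By max-flow min-cut, the minimum cut capacity equals the max flow.
In the residual graph, reachable from In: {In, C, R1, Core, D}.
Min-cut edges: In→A (5), Core→Eg (5), D→Eg (2); capacity 5 + 5 + 2 = 12.

12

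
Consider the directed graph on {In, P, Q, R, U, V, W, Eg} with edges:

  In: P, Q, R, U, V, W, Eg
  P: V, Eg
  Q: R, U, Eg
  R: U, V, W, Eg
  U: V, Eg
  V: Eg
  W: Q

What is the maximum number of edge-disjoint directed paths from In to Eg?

6

Assign every edge capacity 1; by Menger, the answer equals the max flow.
Path In→Eg (+1); total 1.
Path In→P→Eg (+1); total 2.
Path In→Q→Eg (+1); total 3.
Path In→R→Eg (+1); total 4.
Path In→U→Eg (+1); total 5.
Path In→V→Eg (+1); total 6.
No residual In→Eg path; max flow = 6.
Certifying cut of size 6: {In→Eg, In→P, Q→Eg, R→Eg, U→Eg, V→Eg}.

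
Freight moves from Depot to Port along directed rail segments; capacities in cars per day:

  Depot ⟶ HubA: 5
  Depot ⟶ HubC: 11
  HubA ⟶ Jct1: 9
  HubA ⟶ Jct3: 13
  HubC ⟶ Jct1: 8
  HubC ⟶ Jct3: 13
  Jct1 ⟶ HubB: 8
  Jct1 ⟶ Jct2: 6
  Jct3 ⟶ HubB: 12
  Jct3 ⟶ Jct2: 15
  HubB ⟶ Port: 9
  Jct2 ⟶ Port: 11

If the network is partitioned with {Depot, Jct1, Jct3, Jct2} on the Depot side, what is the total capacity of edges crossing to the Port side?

Edges leaving {Depot, Jct1, Jct3, Jct2}: Depot→HubA (5), Depot→HubC (11), Jct1→HubB (8), Jct3→HubB (12), Jct2→Port (11).
Cut capacity = 5 + 11 + 8 + 12 + 11 = 47.

47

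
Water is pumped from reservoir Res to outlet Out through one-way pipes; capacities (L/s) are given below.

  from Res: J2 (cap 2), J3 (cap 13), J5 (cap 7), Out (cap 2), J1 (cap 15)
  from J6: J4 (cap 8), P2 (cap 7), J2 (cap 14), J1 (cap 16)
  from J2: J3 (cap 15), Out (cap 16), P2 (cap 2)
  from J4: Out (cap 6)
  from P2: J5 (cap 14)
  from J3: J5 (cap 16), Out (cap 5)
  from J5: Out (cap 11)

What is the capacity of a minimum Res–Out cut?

Augment Res→Out: bottleneck 2, flow now 2.
Augment Res→J2→Out: bottleneck 2, flow now 4.
Augment Res→J3→Out: bottleneck 5, flow now 9.
Augment Res→J5→Out: bottleneck 7, flow now 16.
Augment Res→J3→J5→Out: bottleneck 4, flow now 20.
No augmenting path remains; maximum flow = 20.
By max-flow min-cut, the minimum cut capacity equals the max flow.
In the residual graph, reachable from Res: {Res, J3, J1, J5}.
Min-cut edges: Res→J2 (2), Res→Out (2), J3→Out (5), J5→Out (11); capacity 2 + 2 + 5 + 11 = 20.

20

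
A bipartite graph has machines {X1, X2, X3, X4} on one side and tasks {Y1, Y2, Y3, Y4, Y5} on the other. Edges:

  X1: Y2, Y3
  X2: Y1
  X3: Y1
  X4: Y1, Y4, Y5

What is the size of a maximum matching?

Unit-capacity flow: source→left, listed edges, right→sink; max matching = max flow.
Augmenting path X1→Y2 (+1); matched 1.
Augmenting path X2→Y1 (+1); matched 2.
Augmenting path X4→Y4 (+1); matched 3.
No augmenting path remains; maximum matching = 3.
König certificate: {X1, X4, Y1} is a vertex cover of size 3 (every listed pair touches it), so no matching can be larger.

3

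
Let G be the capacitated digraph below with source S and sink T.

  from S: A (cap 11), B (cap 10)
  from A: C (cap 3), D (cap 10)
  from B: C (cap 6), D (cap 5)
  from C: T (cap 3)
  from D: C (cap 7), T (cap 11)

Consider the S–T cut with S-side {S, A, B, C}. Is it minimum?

No — its capacity is 18, but the minimum cut has capacity 14.

Given cut capacity: 10 + 5 + 3 = 18.
Augment S→A→C→T: bottleneck 3, flow now 3.
Augment S→A→D→T: bottleneck 8, flow now 11.
Augment S→B→D→T: bottleneck 3, flow now 14.
No augmenting path remains; maximum flow = 14.
In the residual graph, reachable from S: {S, A, B, C, D}.
Min-cut edges: C→T (3), D→T (11); capacity 3 + 11 = 14.
Cut capacity 18 exceeds the max flow 14, so it is not minimum.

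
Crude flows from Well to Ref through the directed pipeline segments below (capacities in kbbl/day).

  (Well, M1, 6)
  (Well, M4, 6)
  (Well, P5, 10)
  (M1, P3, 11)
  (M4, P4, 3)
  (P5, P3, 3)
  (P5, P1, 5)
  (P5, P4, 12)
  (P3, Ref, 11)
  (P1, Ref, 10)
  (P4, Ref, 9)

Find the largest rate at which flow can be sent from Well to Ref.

19

Augment Well→M1→P3→Ref: bottleneck 6, flow now 6.
Augment Well→M4→P4→Ref: bottleneck 3, flow now 9.
Augment Well→P5→P3→Ref: bottleneck 3, flow now 12.
Augment Well→P5→P1→Ref: bottleneck 5, flow now 17.
Augment Well→P5→P4→Ref: bottleneck 2, flow now 19.
No augmenting path remains; maximum flow = 19.
In the residual graph, reachable from Well: {Well, M4}.
Min-cut edges: Well→M1 (6), Well→P5 (10), M4→P4 (3); capacity 6 + 10 + 3 = 19.
This cut is saturated, so no flow can exceed 19.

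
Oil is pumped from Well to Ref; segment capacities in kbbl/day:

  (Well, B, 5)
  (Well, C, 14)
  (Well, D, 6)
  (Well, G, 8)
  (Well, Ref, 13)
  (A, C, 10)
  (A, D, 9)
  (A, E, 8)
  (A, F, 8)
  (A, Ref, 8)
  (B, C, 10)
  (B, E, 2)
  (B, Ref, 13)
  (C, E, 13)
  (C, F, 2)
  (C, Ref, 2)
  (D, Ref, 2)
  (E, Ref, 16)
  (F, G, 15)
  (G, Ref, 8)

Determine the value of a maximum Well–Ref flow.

Augment Well→Ref: bottleneck 13, flow now 13.
Augment Well→B→Ref: bottleneck 5, flow now 18.
Augment Well→C→Ref: bottleneck 2, flow now 20.
Augment Well→D→Ref: bottleneck 2, flow now 22.
Augment Well→G→Ref: bottleneck 8, flow now 30.
Augment Well→C→E→Ref: bottleneck 12, flow now 42.
No augmenting path remains; maximum flow = 42.
In the residual graph, reachable from Well: {Well, D}.
Min-cut edges: Well→B (5), Well→C (14), Well→G (8), Well→Ref (13), D→Ref (2); capacity 5 + 14 + 8 + 13 + 2 = 42.
This cut is saturated, so no flow can exceed 42.

42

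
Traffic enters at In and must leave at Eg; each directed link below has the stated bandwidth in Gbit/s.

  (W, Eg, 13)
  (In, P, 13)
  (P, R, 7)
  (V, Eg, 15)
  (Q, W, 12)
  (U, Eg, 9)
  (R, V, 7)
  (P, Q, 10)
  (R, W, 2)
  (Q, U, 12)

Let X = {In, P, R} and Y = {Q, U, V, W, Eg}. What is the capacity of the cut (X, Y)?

19

Edges leaving {In, P, R}: P→Q (10), R→V (7), R→W (2).
Cut capacity = 10 + 7 + 2 = 19.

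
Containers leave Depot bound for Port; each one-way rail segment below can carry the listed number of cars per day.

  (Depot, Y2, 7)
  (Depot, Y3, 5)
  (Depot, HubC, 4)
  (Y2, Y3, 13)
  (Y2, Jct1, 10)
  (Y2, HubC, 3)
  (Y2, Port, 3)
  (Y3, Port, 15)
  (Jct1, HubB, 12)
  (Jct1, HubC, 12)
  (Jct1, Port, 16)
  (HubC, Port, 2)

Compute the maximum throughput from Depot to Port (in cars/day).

14

Augment Depot→Y2→Port: bottleneck 3, flow now 3.
Augment Depot→Y3→Port: bottleneck 5, flow now 8.
Augment Depot→HubC→Port: bottleneck 2, flow now 10.
Augment Depot→Y2→Y3→Port: bottleneck 4, flow now 14.
No augmenting path remains; maximum flow = 14.
In the residual graph, reachable from Depot: {Depot, HubC}.
Min-cut edges: Depot→Y2 (7), Depot→Y3 (5), HubC→Port (2); capacity 7 + 5 + 2 = 14.
This cut is saturated, so no flow can exceed 14.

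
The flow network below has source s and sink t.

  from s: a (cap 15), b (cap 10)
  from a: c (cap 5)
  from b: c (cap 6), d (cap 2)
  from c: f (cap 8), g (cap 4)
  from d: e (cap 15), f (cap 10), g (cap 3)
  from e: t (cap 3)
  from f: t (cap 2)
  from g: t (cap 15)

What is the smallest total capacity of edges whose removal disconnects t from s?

Augment s→a→c→f→t: bottleneck 2, flow now 2.
Augment s→a→c→g→t: bottleneck 3, flow now 5.
Augment s→b→c→g→t: bottleneck 1, flow now 6.
Augment s→b→d→e→t: bottleneck 2, flow now 8.
No augmenting path remains; maximum flow = 8.
By max-flow min-cut, the minimum cut capacity equals the max flow.
In the residual graph, reachable from s: {s, a, b, c, f}.
Min-cut edges: b→d (2), c→g (4), f→t (2); capacity 2 + 4 + 2 = 8.

8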